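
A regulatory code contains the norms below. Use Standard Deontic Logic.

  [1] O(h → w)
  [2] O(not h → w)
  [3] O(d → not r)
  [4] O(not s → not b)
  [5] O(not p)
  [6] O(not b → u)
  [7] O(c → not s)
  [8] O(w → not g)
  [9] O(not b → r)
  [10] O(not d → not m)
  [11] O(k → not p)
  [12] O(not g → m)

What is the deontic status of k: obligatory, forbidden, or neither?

Neither

Premise 11 is O(k → not p); even if O(not p) held, inferring O(k) would be affirming the consequent — invalid.
No premise or chain of K-axiom applications forces O(k), and none forces O(not k). So k is neither obligatory nor forbidden under these norms.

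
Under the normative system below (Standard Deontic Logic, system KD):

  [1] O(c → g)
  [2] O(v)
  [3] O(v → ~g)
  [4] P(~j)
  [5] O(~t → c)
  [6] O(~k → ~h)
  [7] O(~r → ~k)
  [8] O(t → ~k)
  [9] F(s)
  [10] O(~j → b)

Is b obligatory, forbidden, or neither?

Neither

Premise 10 is O(~j → b), but O(~j) is not derivable from the premises (the permission P(~j) asserts only ~O(j), not O(~j)), so it does not yield O(b).
No premise or chain of K-axiom applications forces O(b), and none forces O(~b). So b is neither obligatory nor forbidden under these norms.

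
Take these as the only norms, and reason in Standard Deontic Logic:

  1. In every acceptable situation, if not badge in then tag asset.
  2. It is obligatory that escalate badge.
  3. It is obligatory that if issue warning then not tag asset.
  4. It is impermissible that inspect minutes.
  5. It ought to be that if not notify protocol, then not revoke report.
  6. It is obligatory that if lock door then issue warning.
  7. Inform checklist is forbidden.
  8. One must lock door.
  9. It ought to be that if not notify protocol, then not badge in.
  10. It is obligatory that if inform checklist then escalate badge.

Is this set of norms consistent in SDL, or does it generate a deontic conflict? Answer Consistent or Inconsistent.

Premise 10 is O(inform_checklist → escalate_badge); even if O(escalate_badge) held, inferring O(inform_checklist) would be affirming the consequent — invalid.
So O(inform_checklist) is not derivable, and the apparent clash with O(¬inform_checklist) does not arise.
A world satisfying every obligation exists (e.g. badge_in=true, escalate_badge=true, inform_checklist=false, inspect_minutes=false, issue_warning=true, lock_door=true, notify_protocol=true, revoke_report=false, tag_asset=false); no atom is both obligatory and forbidden, so the set is consistent.

Consistent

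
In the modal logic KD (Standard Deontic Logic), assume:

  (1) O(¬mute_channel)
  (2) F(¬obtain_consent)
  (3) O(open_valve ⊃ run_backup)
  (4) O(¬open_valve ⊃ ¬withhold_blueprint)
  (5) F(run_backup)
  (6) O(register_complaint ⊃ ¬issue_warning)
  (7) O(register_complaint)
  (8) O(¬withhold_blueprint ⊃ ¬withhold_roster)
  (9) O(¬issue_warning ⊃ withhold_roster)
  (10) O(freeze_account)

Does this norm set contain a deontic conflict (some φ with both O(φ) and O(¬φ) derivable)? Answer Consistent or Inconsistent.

Premise 7 gives O(register_complaint).
With premise 6, O(register_complaint ⊃ ¬issue_warning), the K-axiom yields O(¬issue_warning).
With premise 9, O(¬issue_warning ⊃ withhold_roster), the K-axiom yields O(withhold_roster).
Premise 8, O(¬withhold_blueprint ⊃ ¬withhold_roster), contraposes to O(withhold_roster ⊃ withhold_blueprint); with O(withhold_roster) we get O(withhold_blueprint).
Premise 4 is O(¬open_valve ⊃ ¬withhold_blueprint); contrapositively O(withhold_blueprint ⊃ open_valve). Since O(withhold_blueprint) holds, K gives O(open_valve).
Premise 3 is O(open_valve ⊃ run_backup); since O(open_valve), deontic closure gives O(run_backup).
Yet premise 5 is F(run_backup), i.e. O(¬run_backup).
We now have both O(run_backup) and O(¬run_backup) — run_backup is simultaneously obligatory and forbidden, violating the D-axiom.

Inconsistent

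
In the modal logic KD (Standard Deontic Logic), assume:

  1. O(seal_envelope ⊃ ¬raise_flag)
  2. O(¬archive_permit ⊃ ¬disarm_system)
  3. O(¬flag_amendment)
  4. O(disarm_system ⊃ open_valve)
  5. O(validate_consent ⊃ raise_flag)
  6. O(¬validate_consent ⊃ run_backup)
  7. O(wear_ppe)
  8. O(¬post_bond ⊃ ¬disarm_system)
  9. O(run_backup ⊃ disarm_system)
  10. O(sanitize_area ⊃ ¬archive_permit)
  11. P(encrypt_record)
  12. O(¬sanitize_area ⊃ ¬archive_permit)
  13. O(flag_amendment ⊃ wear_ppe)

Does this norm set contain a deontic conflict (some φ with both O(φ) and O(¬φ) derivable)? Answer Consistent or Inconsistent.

Premise 13 is O(flag_amendment ⊃ wear_ppe); even if O(wear_ppe) held, inferring O(flag_amendment) would be affirming the consequent — invalid.
So O(flag_amendment) is not derivable, and the apparent clash with O(¬flag_amendment) does not arise.
A world satisfying every obligation exists (e.g. archive_permit=false, disarm_system=false, encrypt_record=false, flag_amendment=false, open_valve=false, post_bond=false, raise_flag=true, run_backup=false, sanitize_area=false, seal_envelope=false, validate_consent=true, wear_ppe=true); no atom is both obligatory and forbidden, so the set is consistent.

Consistent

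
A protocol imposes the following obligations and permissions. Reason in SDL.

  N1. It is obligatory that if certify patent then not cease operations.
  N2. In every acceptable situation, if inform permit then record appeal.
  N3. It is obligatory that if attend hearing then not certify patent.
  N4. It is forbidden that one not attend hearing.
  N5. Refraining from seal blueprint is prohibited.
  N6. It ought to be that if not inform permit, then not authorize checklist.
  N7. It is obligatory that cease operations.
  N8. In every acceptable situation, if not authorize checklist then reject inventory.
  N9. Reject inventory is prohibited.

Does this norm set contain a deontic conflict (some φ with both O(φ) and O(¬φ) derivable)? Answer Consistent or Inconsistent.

Premise 1 is O(certify_patent → ¬cease_operations), but O(certify_patent) is not derivable from the premises, so it does not yield O(¬cease_operations).
So O(¬cease_operations) is not derivable, and the apparent clash with O(cease_operations) does not arise.
A world satisfying every obligation exists (e.g. attend_hearing=true, authorize_checklist=true, cease_operations=true, certify_patent=false, inform_permit=true, record_appeal=true, reject_inventory=false, seal_blueprint=true); no atom is both obligatory and forbidden, so the set is consistent.

Consistent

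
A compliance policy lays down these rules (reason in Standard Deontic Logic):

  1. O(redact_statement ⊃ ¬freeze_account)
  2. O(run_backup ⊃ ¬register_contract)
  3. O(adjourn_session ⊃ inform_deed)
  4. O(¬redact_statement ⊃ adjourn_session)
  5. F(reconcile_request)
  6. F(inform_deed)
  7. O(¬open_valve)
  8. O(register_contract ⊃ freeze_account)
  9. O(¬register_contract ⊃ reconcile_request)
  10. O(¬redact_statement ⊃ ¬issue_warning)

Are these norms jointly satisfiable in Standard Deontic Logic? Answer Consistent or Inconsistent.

Inconsistent

Premise 6 is F(inform_deed), i.e. O(¬inform_deed).
Premise 3, O(adjourn_session ⊃ inform_deed), contraposes to O(¬inform_deed ⊃ ¬adjourn_session); with O(¬inform_deed) we get O(¬adjourn_session).
The contrapositive of premise 4 (O(¬redact_statement ⊃ adjourn_session)) is O(¬adjourn_session ⊃ redact_statement), and O(¬adjourn_session) is already established, so O(redact_statement).
Applying K to premise 1 (O(redact_statement ⊃ ¬freeze_account)) and O(redact_statement) yields O(¬freeze_account).
Premise 8 is O(register_contract ⊃ freeze_account); contrapositively O(¬freeze_account ⊃ ¬register_contract). Since O(¬freeze_account) holds, K gives O(¬register_contract).
With premise 9, O(¬register_contract ⊃ reconcile_request), the K-axiom yields O(reconcile_request).
But premise 5, F(reconcile_request), means O(¬reconcile_request).
We now have both O(reconcile_request) and O(¬reconcile_request) — reconcile_request is simultaneously obligatory and forbidden, violating the D-axiom.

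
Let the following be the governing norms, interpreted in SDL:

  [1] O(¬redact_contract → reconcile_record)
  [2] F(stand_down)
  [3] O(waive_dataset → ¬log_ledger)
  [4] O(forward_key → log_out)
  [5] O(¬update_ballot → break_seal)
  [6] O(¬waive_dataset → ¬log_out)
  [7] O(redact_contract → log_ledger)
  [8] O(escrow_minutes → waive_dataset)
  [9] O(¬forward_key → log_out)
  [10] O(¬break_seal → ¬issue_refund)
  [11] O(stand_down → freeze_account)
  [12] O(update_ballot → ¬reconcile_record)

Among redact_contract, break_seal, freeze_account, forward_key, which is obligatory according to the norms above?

break_seal

Premises 4 and 9 are O(forward_key → log_out) and O(¬forward_key → log_out); every ideal world satisfies forward_key or ¬forward_key, so in either case log_out holds — hence O(log_out).
Premise 6 is O(¬waive_dataset → ¬log_out); contrapositively O(log_out → waive_dataset). Since O(log_out) holds, K gives O(waive_dataset).
Premise 3 is O(waive_dataset → ¬log_ledger); since O(waive_dataset), deontic closure gives O(¬log_ledger).
Premise 7 is O(redact_contract → log_ledger); contrapositively O(¬log_ledger → ¬redact_contract). Since O(¬log_ledger) holds, K gives O(¬redact_contract).
Premise 1 is O(¬redact_contract → reconcile_record); since O(¬redact_contract), deontic closure gives O(reconcile_record).
The contrapositive of premise 12 (O(update_ballot → ¬reconcile_record)) is O(reconcile_record → ¬update_ballot), and O(reconcile_record) is already established, so O(¬update_ballot).
From O(¬update_ballot) and premise 5, O(¬update_ballot → break_seal), we obtain O(break_seal).
So O(break_seal) holds — break_seal is obligatory. None of the other listed options is made obligatory by any chain of premises.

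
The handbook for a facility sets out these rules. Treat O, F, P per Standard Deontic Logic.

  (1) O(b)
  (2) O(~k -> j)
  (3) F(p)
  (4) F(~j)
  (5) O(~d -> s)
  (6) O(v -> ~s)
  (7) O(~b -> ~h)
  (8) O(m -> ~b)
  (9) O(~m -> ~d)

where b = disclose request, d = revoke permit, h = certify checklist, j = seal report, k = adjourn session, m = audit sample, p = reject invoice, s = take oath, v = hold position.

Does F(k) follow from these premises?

Premise 2 is O(~k -> j); even if O(j) held, inferring O(~k) would be affirming the consequent — invalid.
No other premise forces O(~k). An ideal world satisfying every premise can still have k true, so F(k) is not derivable.

No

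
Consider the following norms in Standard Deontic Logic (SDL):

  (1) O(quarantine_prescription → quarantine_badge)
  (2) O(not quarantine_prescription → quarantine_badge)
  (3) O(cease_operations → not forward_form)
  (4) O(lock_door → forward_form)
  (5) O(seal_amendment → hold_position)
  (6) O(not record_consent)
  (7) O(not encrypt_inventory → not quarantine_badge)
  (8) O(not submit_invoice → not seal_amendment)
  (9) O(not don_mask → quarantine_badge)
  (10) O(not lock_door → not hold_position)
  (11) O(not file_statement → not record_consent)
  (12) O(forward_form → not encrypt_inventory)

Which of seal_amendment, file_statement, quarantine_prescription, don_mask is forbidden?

seal_amendment

Premises 2 and 1 cover both cases: O(not quarantine_prescription → quarantine_badge) and O(quarantine_prescription → quarantine_badge). Since not quarantine_prescription ∨ quarantine_prescription is a tautology, O(quarantine_badge) follows.
Premise 7 is O(not encrypt_inventory → not quarantine_badge); contrapositively O(quarantine_badge → encrypt_inventory). Since O(quarantine_badge) holds, K gives O(encrypt_inventory).
Premise 12, O(forward_form → not encrypt_inventory), contraposes to O(encrypt_inventory → not forward_form); with O(encrypt_inventory) we get O(not forward_form).
Premise 4, O(lock_door → forward_form), contraposes to O(not forward_form → not lock_door); with O(not forward_form) we get O(not lock_door).
From O(not lock_door) and premise 10, O(not lock_door → not hold_position), we obtain O(not hold_position).
Premise 5, O(seal_amendment → hold_position), contraposes to O(not hold_position → not seal_amendment); with O(not hold_position) we get O(not seal_amendment).
So O(not seal_amendment) holds, i.e. seal_amendment is forbidden. None of the other listed options is forbidden under the premises.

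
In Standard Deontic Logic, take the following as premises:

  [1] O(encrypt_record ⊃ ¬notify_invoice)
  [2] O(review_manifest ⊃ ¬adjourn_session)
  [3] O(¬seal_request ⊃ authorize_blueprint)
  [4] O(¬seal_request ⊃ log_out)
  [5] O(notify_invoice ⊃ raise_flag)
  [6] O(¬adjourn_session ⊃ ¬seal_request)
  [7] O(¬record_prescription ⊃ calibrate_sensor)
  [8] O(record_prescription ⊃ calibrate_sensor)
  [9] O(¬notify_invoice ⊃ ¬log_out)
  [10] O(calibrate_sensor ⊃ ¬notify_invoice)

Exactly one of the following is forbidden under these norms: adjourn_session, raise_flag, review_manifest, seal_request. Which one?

review_manifest

Premises 7 and 8 are O(¬record_prescription ⊃ calibrate_sensor) and O(record_prescription ⊃ calibrate_sensor); every ideal world satisfies ¬record_prescription or record_prescription, so in either case calibrate_sensor holds — hence O(calibrate_sensor).
Applying K to premise 10 (O(calibrate_sensor ⊃ ¬notify_invoice)) and O(calibrate_sensor) yields O(¬notify_invoice).
With premise 9, O(¬notify_invoice ⊃ ¬log_out), the K-axiom yields O(¬log_out).
The contrapositive of premise 4 (O(¬seal_request ⊃ log_out)) is O(¬log_out ⊃ seal_request), and O(¬log_out) is already established, so O(seal_request).
Premise 6 is O(¬adjourn_session ⊃ ¬seal_request); contrapositively O(seal_request ⊃ adjourn_session). Since O(seal_request) holds, K gives O(adjourn_session).
Premise 2, O(review_manifest ⊃ ¬adjourn_session), contraposes to O(adjourn_session ⊃ ¬review_manifest); with O(adjourn_session) we get O(¬review_manifest).
So O(¬review_manifest) holds, i.e. review_manifest is forbidden. None of the other listed options is forbidden under the premises.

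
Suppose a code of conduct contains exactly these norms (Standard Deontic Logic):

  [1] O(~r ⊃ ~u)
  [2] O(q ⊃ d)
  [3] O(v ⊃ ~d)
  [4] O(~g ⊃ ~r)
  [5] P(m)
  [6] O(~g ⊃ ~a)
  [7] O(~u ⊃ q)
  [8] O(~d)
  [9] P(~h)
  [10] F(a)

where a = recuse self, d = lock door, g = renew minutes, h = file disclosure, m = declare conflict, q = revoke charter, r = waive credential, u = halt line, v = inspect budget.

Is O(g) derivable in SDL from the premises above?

Premise 8 states O(~d) outright.
Premise 2 is O(q ⊃ d); contrapositively O(~d ⊃ ~q). Since O(~d) holds, K gives O(~q).
Premise 7 is O(~u ⊃ q); contrapositively O(~q ⊃ u). Since O(~q) holds, K gives O(u).
The contrapositive of premise 1 (O(~r ⊃ ~u)) is O(u ⊃ r), and O(u) is already established, so O(r).
Premise 4 is O(~g ⊃ ~r); contrapositively O(r ⊃ g). Since O(r) holds, K gives O(g).
Premises 3, 5, 6, 9, 10 do not contribute to this derivation.
So O(g) follows.

Yes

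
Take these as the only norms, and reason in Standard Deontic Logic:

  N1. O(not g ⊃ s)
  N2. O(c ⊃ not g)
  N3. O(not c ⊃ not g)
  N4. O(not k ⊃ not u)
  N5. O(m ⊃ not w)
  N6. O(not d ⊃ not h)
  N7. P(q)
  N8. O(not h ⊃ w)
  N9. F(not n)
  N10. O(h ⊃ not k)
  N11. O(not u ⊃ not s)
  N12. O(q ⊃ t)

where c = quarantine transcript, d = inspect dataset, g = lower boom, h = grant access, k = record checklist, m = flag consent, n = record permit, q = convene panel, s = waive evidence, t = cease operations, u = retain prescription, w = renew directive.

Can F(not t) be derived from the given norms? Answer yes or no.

Premise 12 is O(q ⊃ t), but O(q) is not derivable from the premises (the permission P(q) asserts only not O(not q), not O(q)), so it does not yield O(t).
No other premise forces O(t). An ideal world satisfying every premise can still have not t true, so F(not t) is not derivable.

No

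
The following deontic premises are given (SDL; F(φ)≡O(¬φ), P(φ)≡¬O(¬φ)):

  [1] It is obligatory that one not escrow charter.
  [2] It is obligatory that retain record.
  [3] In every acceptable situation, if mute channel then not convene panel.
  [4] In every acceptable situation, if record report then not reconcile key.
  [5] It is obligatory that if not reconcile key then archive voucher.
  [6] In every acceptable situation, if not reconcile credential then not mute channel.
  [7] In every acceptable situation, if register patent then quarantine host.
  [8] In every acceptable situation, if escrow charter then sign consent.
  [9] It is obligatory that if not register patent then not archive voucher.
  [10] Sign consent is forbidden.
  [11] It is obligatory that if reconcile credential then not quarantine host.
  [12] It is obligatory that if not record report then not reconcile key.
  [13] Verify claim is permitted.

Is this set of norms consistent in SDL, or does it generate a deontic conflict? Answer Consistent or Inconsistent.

Consistent

Premise 8 is O(escrow_charter → sign_consent), but O(escrow_charter) is not derivable from the premises, so it does not yield O(sign_consent).
So O(sign_consent) is not derivable, and the apparent clash with O(¬sign_consent) does not arise.
A world satisfying every obligation exists (e.g. archive_voucher=true, convene_panel=false, escrow_charter=false, mute_channel=false, quarantine_host=true, reconcile_credential=false, reconcile_key=false, record_report=false, register_patent=true, retain_record=true, sign_consent=false, verify_claim=false); no atom is both obligatory and forbidden, so the set is consistent.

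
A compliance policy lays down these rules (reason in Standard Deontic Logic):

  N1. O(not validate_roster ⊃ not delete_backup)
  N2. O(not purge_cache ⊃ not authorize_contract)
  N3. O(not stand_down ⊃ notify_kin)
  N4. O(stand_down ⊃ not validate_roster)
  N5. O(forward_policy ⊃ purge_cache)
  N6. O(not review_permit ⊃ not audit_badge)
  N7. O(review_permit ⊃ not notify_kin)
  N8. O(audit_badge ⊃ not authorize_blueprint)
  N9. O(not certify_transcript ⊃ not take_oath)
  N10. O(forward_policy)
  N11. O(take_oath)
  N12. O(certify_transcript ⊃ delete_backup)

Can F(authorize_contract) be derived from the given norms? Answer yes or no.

Premise 2 is O(not purge_cache ⊃ not authorize_contract), but O(not purge_cache) is not derivable from the premises, so it does not yield O(not authorize_contract).
No other premise forces O(not authorize_contract). An ideal world satisfying every premise can still have authorize_contract true, so F(authorize_contract) is not derivable.

No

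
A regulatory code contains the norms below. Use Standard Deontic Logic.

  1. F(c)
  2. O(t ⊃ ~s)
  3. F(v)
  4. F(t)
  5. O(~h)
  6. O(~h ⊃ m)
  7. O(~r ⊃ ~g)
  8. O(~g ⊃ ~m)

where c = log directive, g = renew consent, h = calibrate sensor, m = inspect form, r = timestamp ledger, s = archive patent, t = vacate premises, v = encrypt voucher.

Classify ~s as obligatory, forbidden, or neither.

Premise 2 is O(t ⊃ ~s), but O(t) is not derivable from the premises, so it does not yield O(~s).
No premise or chain of K-axiom applications forces O(~s), and none forces O(s). So ~s is neither obligatory nor forbidden under these norms.

Neither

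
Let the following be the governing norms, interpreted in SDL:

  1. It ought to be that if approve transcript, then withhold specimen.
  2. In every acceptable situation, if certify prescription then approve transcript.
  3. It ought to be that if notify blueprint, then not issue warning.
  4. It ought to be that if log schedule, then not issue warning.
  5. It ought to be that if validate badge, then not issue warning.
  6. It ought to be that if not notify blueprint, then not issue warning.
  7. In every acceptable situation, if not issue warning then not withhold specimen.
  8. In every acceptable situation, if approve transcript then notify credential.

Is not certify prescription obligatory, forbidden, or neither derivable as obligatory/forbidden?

Premises 6 and 3 are O(¬notify_blueprint → ¬issue_warning) and O(notify_blueprint → ¬issue_warning); every ideal world satisfies ¬notify_blueprint or notify_blueprint, so in either case ¬issue_warning holds — hence O(¬issue_warning).
Applying K to premise 7 (O(¬issue_warning → ¬withhold_specimen)) and O(¬issue_warning) yields O(¬withhold_specimen).
Premise 1, O(approve_transcript → withhold_specimen), contraposes to O(¬withhold_specimen → ¬approve_transcript); with O(¬withhold_specimen) we get O(¬approve_transcript).
Premise 2, O(certify_prescription → approve_transcript), contraposes to O(¬approve_transcript → ¬certify_prescription); with O(¬approve_transcript) we get O(¬certify_prescription).
Premises 4, 5, 8 do not contribute to this derivation.
Hence ¬certify_prescription is obligatory.

Obligatory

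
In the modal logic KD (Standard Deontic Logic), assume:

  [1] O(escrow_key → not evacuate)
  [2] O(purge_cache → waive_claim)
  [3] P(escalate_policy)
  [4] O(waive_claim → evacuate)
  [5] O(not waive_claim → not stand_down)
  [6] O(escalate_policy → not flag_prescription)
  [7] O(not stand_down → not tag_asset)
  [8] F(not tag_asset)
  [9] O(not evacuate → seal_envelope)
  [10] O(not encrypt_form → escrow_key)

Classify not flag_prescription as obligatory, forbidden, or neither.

Neither

Premise 6 is O(escalate_policy → not flag_prescription), but O(escalate_policy) is not derivable from the premises (the permission P(escalate_policy) asserts only not O(not escalate_policy), not O(escalate_policy)), so it does not yield O(not flag_prescription).
No premise or chain of K-axiom applications forces O(not flag_prescription), and none forces O(flag_prescription). So not flag_prescription is neither obligatory nor forbidden under these norms.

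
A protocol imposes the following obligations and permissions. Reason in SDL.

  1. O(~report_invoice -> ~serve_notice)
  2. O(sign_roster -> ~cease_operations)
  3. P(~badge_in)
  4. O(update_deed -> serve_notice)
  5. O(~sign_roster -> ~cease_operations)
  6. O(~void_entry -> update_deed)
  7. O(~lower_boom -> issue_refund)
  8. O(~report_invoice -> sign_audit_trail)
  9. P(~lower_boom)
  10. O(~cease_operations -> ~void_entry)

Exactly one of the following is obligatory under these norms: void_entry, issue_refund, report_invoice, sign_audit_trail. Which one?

Premises 5 and 2 are O(~sign_roster -> ~cease_operations) and O(sign_roster -> ~cease_operations); every ideal world satisfies ~sign_roster or sign_roster, so in either case ~cease_operations holds — hence O(~cease_operations).
With premise 10, O(~cease_operations -> ~void_entry), the K-axiom yields O(~void_entry).
With premise 6, O(~void_entry -> update_deed), the K-axiom yields O(update_deed).
From O(update_deed) and premise 4, O(update_deed -> serve_notice), we obtain O(serve_notice).
The contrapositive of premise 1 (O(~report_invoice -> ~serve_notice)) is O(serve_notice -> report_invoice), and O(serve_notice) is already established, so O(report_invoice).
So O(report_invoice) holds — report_invoice is obligatory. None of the other listed options is made obligatory by any chain of premises.

report_invoice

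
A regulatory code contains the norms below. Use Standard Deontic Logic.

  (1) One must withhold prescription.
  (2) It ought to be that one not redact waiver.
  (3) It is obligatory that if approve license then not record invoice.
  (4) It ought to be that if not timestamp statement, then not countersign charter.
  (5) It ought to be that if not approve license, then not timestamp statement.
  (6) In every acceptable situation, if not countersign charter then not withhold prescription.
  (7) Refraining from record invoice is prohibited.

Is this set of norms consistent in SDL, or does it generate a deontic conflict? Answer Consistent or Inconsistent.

From premise 1 we have O(withhold_prescription).
The contrapositive of premise 6 (O(¬countersign_charter → ¬withhold_prescription)) is O(withhold_prescription → countersign_charter), and O(withhold_prescription) is already established, so O(countersign_charter).
Premise 4, O(¬timestamp_statement → ¬countersign_charter), contraposes to O(countersign_charter → timestamp_statement); with O(countersign_charter) we get O(timestamp_statement).
The contrapositive of premise 5 (O(¬approve_license → ¬timestamp_statement)) is O(timestamp_statement → approve_license), and O(timestamp_statement) is already established, so O(approve_license).
Premise 3 is O(approve_license → ¬record_invoice); since O(approve_license), deontic closure gives O(¬record_invoice).
Yet premise 7 is F(¬record_invoice), i.e. O(record_invoice).
We now have both O(¬record_invoice) and O(record_invoice) — record_invoice is simultaneously obligatory and forbidden, violating the D-axiom.

Inconsistent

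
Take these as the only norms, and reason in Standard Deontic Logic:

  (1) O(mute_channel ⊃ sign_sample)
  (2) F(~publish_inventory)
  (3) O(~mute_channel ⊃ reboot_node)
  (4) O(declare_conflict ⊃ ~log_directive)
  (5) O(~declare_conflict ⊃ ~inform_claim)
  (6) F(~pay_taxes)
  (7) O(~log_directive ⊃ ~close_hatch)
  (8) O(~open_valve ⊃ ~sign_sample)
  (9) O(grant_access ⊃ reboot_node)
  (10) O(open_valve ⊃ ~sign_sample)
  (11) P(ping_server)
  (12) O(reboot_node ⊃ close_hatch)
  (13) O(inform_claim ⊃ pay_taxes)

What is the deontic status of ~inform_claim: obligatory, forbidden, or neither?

Obligatory

Premises 8 and 10 are O(~open_valve ⊃ ~sign_sample) and O(open_valve ⊃ ~sign_sample); every ideal world satisfies ~open_valve or open_valve, so in either case ~sign_sample holds — hence O(~sign_sample).
The contrapositive of premise 1 (O(mute_channel ⊃ sign_sample)) is O(~sign_sample ⊃ ~mute_channel), and O(~sign_sample) is already established, so O(~mute_channel).
With premise 3, O(~mute_channel ⊃ reboot_node), the K-axiom yields O(reboot_node).
With premise 12, O(reboot_node ⊃ close_hatch), the K-axiom yields O(close_hatch).
Premise 7, O(~log_directive ⊃ ~close_hatch), contraposes to O(close_hatch ⊃ log_directive); with O(close_hatch) we get O(log_directive).
Premise 4, O(declare_conflict ⊃ ~log_directive), contraposes to O(log_directive ⊃ ~declare_conflict); with O(log_directive) we get O(~declare_conflict).
Premise 5 is O(~declare_conflict ⊃ ~inform_claim); since O(~declare_conflict), deontic closure gives O(~inform_claim).
Premises 2, 6, 9, 11, 13 do not contribute to this derivation.
Hence ~inform_claim is obligatory.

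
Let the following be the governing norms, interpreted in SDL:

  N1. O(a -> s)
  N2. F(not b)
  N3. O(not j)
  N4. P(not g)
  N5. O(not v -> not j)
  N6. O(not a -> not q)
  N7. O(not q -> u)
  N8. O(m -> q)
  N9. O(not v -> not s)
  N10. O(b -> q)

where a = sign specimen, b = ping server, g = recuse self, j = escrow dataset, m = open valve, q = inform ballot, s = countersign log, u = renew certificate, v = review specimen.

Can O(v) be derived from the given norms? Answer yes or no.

Premise 2, F(not b), is equivalent to O(b).
From O(b) and premise 10, O(b -> q), we obtain O(q).
Premise 6, O(not a -> not q), contraposes to O(q -> a); with O(q) we get O(a).
Applying K to premise 1 (O(a -> s)) and O(a) yields O(s).
The contrapositive of premise 9 (O(not v -> not s)) is O(s -> v), and O(s) is already established, so O(v).
Premises 3, 4, 5, 7, 8 do not contribute to this derivation.
So O(v) follows.

Yes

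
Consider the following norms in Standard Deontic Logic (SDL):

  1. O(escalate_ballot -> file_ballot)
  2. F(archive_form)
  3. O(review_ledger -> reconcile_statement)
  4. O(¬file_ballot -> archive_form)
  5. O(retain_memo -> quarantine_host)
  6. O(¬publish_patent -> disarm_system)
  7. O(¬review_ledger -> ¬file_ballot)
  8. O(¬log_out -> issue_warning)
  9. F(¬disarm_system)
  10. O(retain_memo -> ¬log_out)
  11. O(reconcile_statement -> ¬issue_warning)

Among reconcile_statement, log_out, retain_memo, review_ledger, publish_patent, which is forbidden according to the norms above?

Premise 2, F(archive_form), is equivalent to O(¬archive_form).
Premise 4, O(¬file_ballot -> archive_form), contraposes to O(¬archive_form -> file_ballot); with O(¬archive_form) we get O(file_ballot).
The contrapositive of premise 7 (O(¬review_ledger -> ¬file_ballot)) is O(file_ballot -> review_ledger), and O(file_ballot) is already established, so O(review_ledger).
From O(review_ledger) and premise 3, O(review_ledger -> reconcile_statement), we obtain O(reconcile_statement).
From O(reconcile_statement) and premise 11, O(reconcile_statement -> ¬issue_warning), we obtain O(¬issue_warning).
Premise 8, O(¬log_out -> issue_warning), contraposes to O(¬issue_warning -> log_out); with O(¬issue_warning) we get O(log_out).
Premise 10, O(retain_memo -> ¬log_out), contraposes to O(log_out -> ¬retain_memo); with O(log_out) we get O(¬retain_memo).
So O(¬retain_memo) holds, i.e. retain_memo is forbidden. None of the other listed options is forbidden under the premises.

retain_memo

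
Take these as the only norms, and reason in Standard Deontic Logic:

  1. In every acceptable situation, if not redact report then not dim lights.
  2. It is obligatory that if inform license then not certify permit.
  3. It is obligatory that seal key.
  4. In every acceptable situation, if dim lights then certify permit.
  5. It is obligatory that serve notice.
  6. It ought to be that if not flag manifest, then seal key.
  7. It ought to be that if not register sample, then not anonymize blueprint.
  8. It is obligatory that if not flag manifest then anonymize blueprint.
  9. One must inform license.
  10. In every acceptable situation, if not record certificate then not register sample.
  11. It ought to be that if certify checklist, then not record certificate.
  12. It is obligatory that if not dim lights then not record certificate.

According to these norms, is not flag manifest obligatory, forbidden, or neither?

Forbidden

From premise 9 we have O(inform_license).
Applying K to premise 2 (O(inform_license → ¬certify_permit)) and O(inform_license) yields O(¬certify_permit).
Premise 4 is O(dim_lights → certify_permit); contrapositively O(¬certify_permit → ¬dim_lights). Since O(¬certify_permit) holds, K gives O(¬dim_lights).
Applying K to premise 12 (O(¬dim_lights → ¬record_certificate)) and O(¬dim_lights) yields O(¬record_certificate).
From O(¬record_certificate) and premise 10, O(¬record_certificate → ¬register_sample), we obtain O(¬register_sample).
Applying K to premise 7 (O(¬register_sample → ¬anonymize_blueprint)) and O(¬register_sample) yields O(¬anonymize_blueprint).
Premise 8, O(¬flag_manifest → anonymize_blueprint), contraposes to O(¬anonymize_blueprint → flag_manifest); with O(¬anonymize_blueprint) we get O(flag_manifest).
Premises 1, 3, 5, 6, 11 do not contribute to this derivation.
Thus O(flag_manifest), which is F(¬flag_manifest): ¬flag_manifest is forbidden.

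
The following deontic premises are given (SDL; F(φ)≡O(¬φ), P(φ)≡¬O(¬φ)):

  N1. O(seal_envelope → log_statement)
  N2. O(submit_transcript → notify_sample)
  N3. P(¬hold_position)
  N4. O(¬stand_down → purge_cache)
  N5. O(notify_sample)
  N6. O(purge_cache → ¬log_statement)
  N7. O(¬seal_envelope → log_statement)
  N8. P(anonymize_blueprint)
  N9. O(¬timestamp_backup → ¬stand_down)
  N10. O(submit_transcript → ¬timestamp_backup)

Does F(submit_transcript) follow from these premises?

Yes

Premises 7 and 1 are O(¬seal_envelope → log_statement) and O(seal_envelope → log_statement); every ideal world satisfies ¬seal_envelope or seal_envelope, so in either case log_statement holds — hence O(log_statement).
The contrapositive of premise 6 (O(purge_cache → ¬log_statement)) is O(log_statement → ¬purge_cache), and O(log_statement) is already established, so O(¬purge_cache).
Premise 4, O(¬stand_down → purge_cache), contraposes to O(¬purge_cache → stand_down); with O(¬purge_cache) we get O(stand_down).
The contrapositive of premise 9 (O(¬timestamp_backup → ¬stand_down)) is O(stand_down → timestamp_backup), and O(stand_down) is already established, so O(timestamp_backup).
The contrapositive of premise 10 (O(submit_transcript → ¬timestamp_backup)) is O(timestamp_backup → ¬submit_transcript), and O(timestamp_backup) is already established, so O(¬submit_transcript).
Premises 2, 3, 5, 8 do not contribute to this derivation.
So O(¬submit_transcript) holds, i.e. F(submit_transcript). The claim follows.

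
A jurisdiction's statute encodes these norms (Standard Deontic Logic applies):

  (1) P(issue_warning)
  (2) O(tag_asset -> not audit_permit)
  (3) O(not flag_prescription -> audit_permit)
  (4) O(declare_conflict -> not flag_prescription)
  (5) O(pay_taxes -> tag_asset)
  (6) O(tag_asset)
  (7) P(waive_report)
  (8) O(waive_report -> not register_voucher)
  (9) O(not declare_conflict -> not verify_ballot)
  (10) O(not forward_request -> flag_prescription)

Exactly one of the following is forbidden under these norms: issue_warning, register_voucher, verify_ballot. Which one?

verify_ballot

Premise 6 states O(tag_asset) outright.
From O(tag_asset) and premise 2, O(tag_asset -> not audit_permit), we obtain O(not audit_permit).
The contrapositive of premise 3 (O(not flag_prescription -> audit_permit)) is O(not audit_permit -> flag_prescription), and O(not audit_permit) is already established, so O(flag_prescription).
Premise 4 is O(declare_conflict -> not flag_prescription); contrapositively O(flag_prescription -> not declare_conflict). Since O(flag_prescription) holds, K gives O(not declare_conflict).
Premise 9 is O(not declare_conflict -> not verify_ballot); since O(not declare_conflict), deontic closure gives O(not verify_ballot).
So O(not verify_ballot) holds, i.e. verify_ballot is forbidden. None of the other listed options is forbidden under the premises.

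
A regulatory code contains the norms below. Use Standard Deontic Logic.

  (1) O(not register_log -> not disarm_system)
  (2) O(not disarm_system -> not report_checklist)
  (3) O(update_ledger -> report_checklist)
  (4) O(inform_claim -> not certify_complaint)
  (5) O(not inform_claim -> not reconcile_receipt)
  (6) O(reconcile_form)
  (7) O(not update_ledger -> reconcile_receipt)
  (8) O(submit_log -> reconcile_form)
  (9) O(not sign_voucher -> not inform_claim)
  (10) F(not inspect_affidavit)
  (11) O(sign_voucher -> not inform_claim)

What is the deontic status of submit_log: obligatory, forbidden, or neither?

Neither

Premise 8 is O(submit_log -> reconcile_form); even if O(reconcile_form) held, inferring O(submit_log) would be affirming the consequent — invalid.
No premise or chain of K-axiom applications forces O(submit_log), and none forces O(not submit_log). So submit_log is neither obligatory nor forbidden under these norms.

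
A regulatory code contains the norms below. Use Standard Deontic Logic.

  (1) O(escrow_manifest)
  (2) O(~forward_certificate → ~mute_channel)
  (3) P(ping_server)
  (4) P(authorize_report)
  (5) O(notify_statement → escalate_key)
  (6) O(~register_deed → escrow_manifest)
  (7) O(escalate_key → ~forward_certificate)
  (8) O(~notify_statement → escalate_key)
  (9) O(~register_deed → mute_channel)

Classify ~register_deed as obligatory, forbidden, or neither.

By case analysis on ~notify_statement: premise 8 gives O(~notify_statement → escalate_key) and premise 5 gives O(notify_statement → escalate_key), so O(escalate_key) either way.
From O(escalate_key) and premise 7, O(escalate_key → ~forward_certificate), we obtain O(~forward_certificate).
With premise 2, O(~forward_certificate → ~mute_channel), the K-axiom yields O(~mute_channel).
Premise 9, O(~register_deed → mute_channel), contraposes to O(~mute_channel → register_deed); with O(~mute_channel) we get O(register_deed).
Premises 1, 3, 4, 6 do not contribute to this derivation.
Thus O(register_deed), which is F(~register_deed): ~register_deed is forbidden.

Forbidden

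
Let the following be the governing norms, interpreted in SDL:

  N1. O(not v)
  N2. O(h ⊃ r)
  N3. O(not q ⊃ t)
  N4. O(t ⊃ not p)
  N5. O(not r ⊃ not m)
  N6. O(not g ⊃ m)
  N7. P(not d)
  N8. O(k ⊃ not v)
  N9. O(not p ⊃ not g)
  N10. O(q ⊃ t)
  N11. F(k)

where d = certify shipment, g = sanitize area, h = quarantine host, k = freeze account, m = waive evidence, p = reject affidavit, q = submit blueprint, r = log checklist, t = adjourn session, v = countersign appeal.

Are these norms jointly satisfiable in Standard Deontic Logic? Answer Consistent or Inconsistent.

Consistent

Premise 8 is O(k ⊃ not v); even if O(not v) held, inferring O(k) would be affirming the consequent — invalid.
So O(k) is not derivable, and the apparent clash with O(not k) does not arise.
A world satisfying every obligation exists (e.g. d=false, g=false, h=false, k=false, m=true, p=false, q=false, r=true, t=true, v=false); no atom is both obligatory and forbidden, so the set is consistent.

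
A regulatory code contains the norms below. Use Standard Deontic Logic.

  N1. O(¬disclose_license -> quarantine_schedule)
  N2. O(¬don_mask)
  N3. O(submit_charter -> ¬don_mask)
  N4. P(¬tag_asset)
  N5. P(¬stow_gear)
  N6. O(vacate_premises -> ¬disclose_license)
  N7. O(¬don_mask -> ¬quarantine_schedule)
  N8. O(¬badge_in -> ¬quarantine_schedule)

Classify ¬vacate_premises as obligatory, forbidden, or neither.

Premise 2 gives O(¬don_mask).
With premise 7, O(¬don_mask -> ¬quarantine_schedule), the K-axiom yields O(¬quarantine_schedule).
The contrapositive of premise 1 (O(¬disclose_license -> quarantine_schedule)) is O(¬quarantine_schedule -> disclose_license), and O(¬quarantine_schedule) is already established, so O(disclose_license).
Premise 6 is O(vacate_premises -> ¬disclose_license); contrapositively O(disclose_license -> ¬vacate_premises). Since O(disclose_license) holds, K gives O(¬vacate_premises).
Premises 3, 4, 5, 8 do not contribute to this derivation.
Hence ¬vacate_premises is obligatory.

Obligatory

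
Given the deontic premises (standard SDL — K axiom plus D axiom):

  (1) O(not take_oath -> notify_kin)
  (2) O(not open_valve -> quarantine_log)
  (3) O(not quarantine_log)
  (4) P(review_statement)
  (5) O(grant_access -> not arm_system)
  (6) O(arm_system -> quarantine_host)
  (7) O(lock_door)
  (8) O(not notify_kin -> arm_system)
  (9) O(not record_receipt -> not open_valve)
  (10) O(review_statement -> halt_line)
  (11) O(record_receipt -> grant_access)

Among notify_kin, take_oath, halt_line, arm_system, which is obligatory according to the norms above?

notify_kin

Premise 3 states O(not quarantine_log) outright.
Premise 2 is O(not open_valve -> quarantine_log); contrapositively O(not quarantine_log -> open_valve). Since O(not quarantine_log) holds, K gives O(open_valve).
The contrapositive of premise 9 (O(not record_receipt -> not open_valve)) is O(open_valve -> record_receipt), and O(open_valve) is already established, so O(record_receipt).
With premise 11, O(record_receipt -> grant_access), the K-axiom yields O(grant_access).
Applying K to premise 5 (O(grant_access -> not arm_system)) and O(grant_access) yields O(not arm_system).
The contrapositive of premise 8 (O(not notify_kin -> arm_system)) is O(not arm_system -> notify_kin), and O(not arm_system) is already established, so O(notify_kin).
So O(notify_kin) holds — notify_kin is obligatory. None of the other listed options is made obligatory by any chain of premises.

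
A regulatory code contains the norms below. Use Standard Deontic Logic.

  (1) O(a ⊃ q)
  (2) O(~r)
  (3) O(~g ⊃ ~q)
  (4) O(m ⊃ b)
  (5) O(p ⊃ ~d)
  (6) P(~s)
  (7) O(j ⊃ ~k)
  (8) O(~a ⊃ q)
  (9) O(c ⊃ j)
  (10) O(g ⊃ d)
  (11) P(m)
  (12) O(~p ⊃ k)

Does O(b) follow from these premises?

Premise 4 is O(m ⊃ b), but O(m) is not derivable from the premises (the permission P(m) asserts only ~O(~m), not O(m)), so it does not yield O(b).
No other premise forces O(b). An ideal world satisfying every premise can still have b false, so O(b) is not derivable.

No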